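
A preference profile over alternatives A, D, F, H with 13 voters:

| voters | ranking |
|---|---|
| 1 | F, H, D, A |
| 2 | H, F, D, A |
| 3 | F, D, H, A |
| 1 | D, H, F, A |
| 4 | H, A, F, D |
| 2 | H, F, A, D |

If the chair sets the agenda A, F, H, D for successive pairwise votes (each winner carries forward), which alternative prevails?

H

Round 1: A vs F — 4–9, F advances.
Round 2: F vs H — 4–9, H advances.
Round 3: H vs D — 9–4, H advances.
H survives the agenda.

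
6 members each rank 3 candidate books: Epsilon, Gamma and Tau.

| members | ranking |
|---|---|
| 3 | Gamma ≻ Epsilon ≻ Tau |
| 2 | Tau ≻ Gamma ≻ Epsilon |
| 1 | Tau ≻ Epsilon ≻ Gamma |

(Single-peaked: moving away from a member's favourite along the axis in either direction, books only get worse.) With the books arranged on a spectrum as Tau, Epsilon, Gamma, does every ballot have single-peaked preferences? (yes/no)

no

Axis positions: Tau=1, Epsilon=2, Gamma=3.
Bloc 1 (peak Gamma at position 3): ranking walks positions 3-2-1, expanding outward from the peak — single-peaked.
Bloc 2: ranking walks positions 1-3-2; Gamma is ranked above Epsilon even though Epsilon lies between Gamma and the peak Tau on the axis — preferences dip and rise again. Not single-peaked.
Bloc 3 (peak Tau at position 1): ranking walks positions 1-2-3, expanding outward from the peak — single-peaked.
Bloc 2 violates single-peakedness, so the profile is not single-peaked on this axis.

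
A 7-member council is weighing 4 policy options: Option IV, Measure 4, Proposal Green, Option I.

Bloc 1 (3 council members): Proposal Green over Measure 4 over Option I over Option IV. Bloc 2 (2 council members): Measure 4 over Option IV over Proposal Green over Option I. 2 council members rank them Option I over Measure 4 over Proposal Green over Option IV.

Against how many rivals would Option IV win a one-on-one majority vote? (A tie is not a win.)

Option IV against each rival (7 council members):
Option IV vs Measure 4: 0 to 7, Measure 4.
Option IV vs Proposal Green: Option IV is ranked higher on 2 ballots, Proposal Green on 5. Proposal Green wins 5–2.
Option IV–Option I: Option I 5–2.
Option IV beats no one; loses to Measure 4, Proposal Green, Option I — 0 pairwise wins.

0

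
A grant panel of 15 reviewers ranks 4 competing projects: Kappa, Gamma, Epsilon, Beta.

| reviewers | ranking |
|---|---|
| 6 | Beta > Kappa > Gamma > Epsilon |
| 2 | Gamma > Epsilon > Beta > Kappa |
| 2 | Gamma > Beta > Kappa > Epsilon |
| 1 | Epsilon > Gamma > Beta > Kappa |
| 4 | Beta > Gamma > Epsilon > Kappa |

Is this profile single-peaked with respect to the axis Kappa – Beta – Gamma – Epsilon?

yes

Axis positions: Kappa=1, Beta=2, Gamma=3, Epsilon=4.
Group 1 (peak Beta at position 2): ranking walks positions 2-1-3-4, expanding outward from the peak — single-peaked.
Group 2 (peak Gamma at position 3): ranking walks positions 3-4-2-1, expanding outward from the peak — single-peaked.
Group 3 (peak Gamma at position 3): ranking walks positions 3-2-1-4, expanding outward from the peak — single-peaked.
Group 4 (peak Epsilon at position 4): ranking walks positions 4-3-2-1, expanding outward from the peak — single-peaked.
Group 5 (peak Beta at position 2): ranking walks positions 2-3-4-1, expanding outward from the peak — single-peaked.
Every ranking is single-peaked on this axis.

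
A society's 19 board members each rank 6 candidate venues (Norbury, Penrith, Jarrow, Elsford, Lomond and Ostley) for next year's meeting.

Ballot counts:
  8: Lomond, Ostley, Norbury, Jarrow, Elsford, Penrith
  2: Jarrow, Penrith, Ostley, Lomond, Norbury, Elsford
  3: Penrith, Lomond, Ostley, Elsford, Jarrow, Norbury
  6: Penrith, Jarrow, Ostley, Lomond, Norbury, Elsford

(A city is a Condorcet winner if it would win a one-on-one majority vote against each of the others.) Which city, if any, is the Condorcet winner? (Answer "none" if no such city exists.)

none

Pairwise majorities:
Norbury vs Penrith: 8 for Norbury, 11 for Penrith — Penrith by 11–8.
Norbury vs Jarrow: Norbury is ranked higher on 8 ballots, Jarrow on 11. Jarrow wins 11–8.
Norbury vs Elsford: 8+2+6 = 16 for Norbury, 3 for Elsford — Norbury by 16–3.
Norbury vs Lomond: 0 to 19, Lomond.
Norbury vs Ostley: Norbury is ranked higher on 0 ballots, Ostley on 19. Ostley wins 19–0.
Penrith vs Jarrow: 3+6 = 9 for Penrith, 10 for Jarrow — Jarrow by 10–9.
Penrith vs Elsford: 2+3+6 = 11 for Penrith, 8 for Elsford — Penrith by 11–8.
Penrith vs Lomond: Penrith is ranked higher on 2+3+6 = 11 ballots, Lomond on 8. Penrith wins 11–8.
Penrith vs Ostley: Penrith is ranked higher on 2+3+6 = 11 ballots, Ostley on 8. Penrith wins 11–8.
Jarrow vs Elsford: Jarrow is ranked higher on 8+2+6 = 16 ballots, Elsford on 3. Jarrow wins 16–3.
Jarrow vs Lomond: 8 to 11, Lomond.
Jarrow vs Ostley: 8 to 11, Ostley.
Elsford vs Lomond: 0 for Elsford, 19 for Lomond — Lomond by 19–0.
Elsford vs Ostley: 0 for Elsford, 19 for Ostley — Ostley by 19–0.
Lomond vs Ostley: 8+3 = 11 for Lomond, 8 for Ostley — Lomond by 11–8.
No city is unbeaten: Norbury loses to Penrith; Penrith loses to Jarrow; Jarrow loses to Lomond; Elsford loses to Norbury; Lomond loses to Penrith; Ostley loses to Penrith. In particular Penrith → Lomond → Jarrow → Penrith is a majority cycle — no Condorcet winner exists.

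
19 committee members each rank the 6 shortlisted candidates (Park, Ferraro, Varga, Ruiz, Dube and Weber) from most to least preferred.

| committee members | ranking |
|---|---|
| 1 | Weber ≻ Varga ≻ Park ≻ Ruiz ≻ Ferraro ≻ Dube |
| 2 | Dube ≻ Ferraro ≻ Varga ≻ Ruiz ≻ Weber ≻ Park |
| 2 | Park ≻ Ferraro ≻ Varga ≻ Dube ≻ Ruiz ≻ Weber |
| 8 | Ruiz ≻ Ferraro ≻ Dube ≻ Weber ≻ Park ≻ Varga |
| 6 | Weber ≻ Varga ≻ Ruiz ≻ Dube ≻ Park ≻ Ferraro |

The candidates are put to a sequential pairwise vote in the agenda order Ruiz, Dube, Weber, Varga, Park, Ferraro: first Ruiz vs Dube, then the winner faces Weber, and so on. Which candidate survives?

Round 1: Ruiz vs Dube — 15–4, Ruiz advances.
Round 2: Ruiz vs Weber — 12–7, Ruiz advances.
Round 3: Ruiz vs Varga — 8–11, Varga advances.
Round 4: Varga vs Park — 9–10, Park advances.
Round 5: Park vs Ferraro — 9–10, Ferraro advances.
Ferraro survives the agenda.

Ferraro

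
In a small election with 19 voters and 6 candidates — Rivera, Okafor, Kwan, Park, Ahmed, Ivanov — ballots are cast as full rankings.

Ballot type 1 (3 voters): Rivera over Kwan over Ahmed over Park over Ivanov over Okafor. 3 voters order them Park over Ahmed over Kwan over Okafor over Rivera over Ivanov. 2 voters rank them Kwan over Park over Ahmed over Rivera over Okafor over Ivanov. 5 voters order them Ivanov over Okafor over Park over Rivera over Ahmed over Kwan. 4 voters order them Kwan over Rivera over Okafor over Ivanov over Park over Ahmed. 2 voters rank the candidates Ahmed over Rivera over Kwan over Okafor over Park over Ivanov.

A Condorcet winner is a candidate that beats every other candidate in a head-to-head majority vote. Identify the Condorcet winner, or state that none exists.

none

Head-to-head results (19 voters):
Rivera vs Okafor: Rivera is ranked higher on 3+2+4+2 = 11 ballots, Okafor on 8. Rivera wins 11–8.
Rivera vs Kwan: Rivera preferred on 3+5+2 = 10 ballots; Rivera wins 10–9.
Rivera vs Park: Rivera is ranked higher on 3+4+2 = 9 ballots, Park on 10. Park wins 10–9.
Rivera vs Ahmed: Rivera preferred on 3+5+4 = 12 ballots; Rivera wins 12–7.
Rivera vs Ivanov: Rivera is ranked higher on 3+3+2+4+2 = 14 ballots, Ivanov on 5. Rivera wins 14–5.
Okafor vs Kwan: Okafor is ranked higher on 5 ballots, Kwan on 14. Kwan wins 14–5.
Okafor vs Park: 11 to 8, Okafor.
Okafor vs Ahmed: 9 to 10, Ahmed.
Okafor vs Ivanov: 3+2+4+2 = 11 for Okafor, 8 for Ivanov — Okafor by 11–8.
Kwan vs Park: 11 to 8, Kwan.
Kwan vs Ahmed: 9 to 10, Ahmed.
Kwan vs Ivanov: 3+3+2+4+2 = 14 for Kwan, 5 for Ivanov — Kwan by 14–5.
Park vs Ahmed: Park preferred on 3+2+5+4 = 14 ballots; Park wins 14–5.
Park vs Ivanov: Park preferred on 3+3+2+2 = 10 ballots; Park wins 10–9.
Ahmed vs Ivanov: Ahmed preferred on 3+3+2+2 = 10 ballots; Ahmed wins 10–9.
No candidate is unbeaten: Rivera loses to Park; Okafor loses to Rivera; Kwan loses to Rivera; Park loses to Okafor; Ahmed loses to Rivera; Ivanov loses to Rivera. In particular Rivera > Okafor > Park > Rivera is a majority cycle — no Condorcet winner exists.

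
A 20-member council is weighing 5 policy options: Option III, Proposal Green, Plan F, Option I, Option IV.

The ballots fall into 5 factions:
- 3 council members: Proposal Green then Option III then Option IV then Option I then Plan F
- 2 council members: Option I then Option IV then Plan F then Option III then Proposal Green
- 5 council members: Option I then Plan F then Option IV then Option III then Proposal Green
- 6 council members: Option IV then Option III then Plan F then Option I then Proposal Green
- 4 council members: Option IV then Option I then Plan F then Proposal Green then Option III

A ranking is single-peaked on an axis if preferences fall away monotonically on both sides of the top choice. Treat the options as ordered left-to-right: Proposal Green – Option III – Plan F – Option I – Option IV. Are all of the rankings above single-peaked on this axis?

no

Axis positions: Proposal Green=1, Option III=2, Plan F=3, Option I=4, Option IV=5.
Faction 1: ranking walks positions 1-2-5-4-3; Option IV is ranked above Plan F even though Plan F lies between Option IV and the peak Proposal Green on the axis — preferences dip and rise again. Not single-peaked.
Faction 2 (peak Option I at position 4): ranking walks positions 4-5-3-2-1, expanding outward from the peak — single-peaked.
Faction 3 (peak Option I at position 4): ranking walks positions 4-3-5-2-1, expanding outward from the peak — single-peaked.
Faction 4: ranking walks positions 5-2-3-4-1; Option III is ranked above Option I even though Option I lies between Option III and the peak Option IV on the axis — preferences dip and rise again. Not single-peaked.
Faction 5: ranking walks positions 5-4-3-1-2; Proposal Green is ranked above Option III even though Option III lies between Proposal Green and the peak Option IV on the axis — preferences dip and rise again. Not single-peaked.
Faction 1 violates single-peakedness, so the profile is not single-peaked on this axis.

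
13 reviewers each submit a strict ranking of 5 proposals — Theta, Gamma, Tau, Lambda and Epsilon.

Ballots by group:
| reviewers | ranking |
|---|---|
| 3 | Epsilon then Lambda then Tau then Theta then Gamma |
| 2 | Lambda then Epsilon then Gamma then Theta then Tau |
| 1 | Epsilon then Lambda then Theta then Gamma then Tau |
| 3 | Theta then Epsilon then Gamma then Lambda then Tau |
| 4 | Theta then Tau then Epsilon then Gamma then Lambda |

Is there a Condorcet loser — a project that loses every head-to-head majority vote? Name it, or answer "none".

none

Pairwise majorities:
Theta–Gamma: Theta 11–2.
Theta–Tau: Theta 10–3.
Theta–Lambda: Theta 7–6.
Theta vs Epsilon: Theta preferred on 3+4 = 7 ballots; Theta wins 7–6.
Gamma–Tau: Tau 7–6.
Gamma vs Lambda: Gamma, 7–6.
Gamma vs Epsilon: Gamma is ranked higher on 0 ballots, Epsilon on 13. Epsilon wins 13–0.
Tau vs Lambda: Lambda, 9–4.
Tau–Epsilon: Epsilon 9–4.
Lambda vs Epsilon: Lambda is ranked higher on 2 ballots, Epsilon on 11. Epsilon wins 11–2.
Every project wins at least one matchup (Theta beats Gamma; Gamma beats Lambda; Tau beats Gamma; Lambda beats Tau; Epsilon beats Gamma), so there is no Condorcet loser.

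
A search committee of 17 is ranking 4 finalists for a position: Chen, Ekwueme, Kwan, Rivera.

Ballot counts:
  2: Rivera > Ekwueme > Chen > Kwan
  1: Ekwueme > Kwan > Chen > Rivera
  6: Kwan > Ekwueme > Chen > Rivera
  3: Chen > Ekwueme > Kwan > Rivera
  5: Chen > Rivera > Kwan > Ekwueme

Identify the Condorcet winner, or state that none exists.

Head-to-head results (17 committee members):
Chen vs Ekwueme: Ekwueme wins 9–8.
Chen vs Kwan: Chen wins 10–7.
Chen vs Rivera: Chen wins 15–2.
Ekwueme vs Kwan: Kwan wins 11–6.
Ekwueme vs Rivera: Ekwueme wins 10–7.
Kwan vs Rivera: Kwan wins 10–7.
Every candidate loses at least once (Chen loses to Ekwueme; Ekwueme loses to Kwan; Kwan loses to Chen; Rivera loses to Chen). The majority relation contains the cycle Chen > Kwan > Ekwueme > Chen, so there is no Condorcet winner.

none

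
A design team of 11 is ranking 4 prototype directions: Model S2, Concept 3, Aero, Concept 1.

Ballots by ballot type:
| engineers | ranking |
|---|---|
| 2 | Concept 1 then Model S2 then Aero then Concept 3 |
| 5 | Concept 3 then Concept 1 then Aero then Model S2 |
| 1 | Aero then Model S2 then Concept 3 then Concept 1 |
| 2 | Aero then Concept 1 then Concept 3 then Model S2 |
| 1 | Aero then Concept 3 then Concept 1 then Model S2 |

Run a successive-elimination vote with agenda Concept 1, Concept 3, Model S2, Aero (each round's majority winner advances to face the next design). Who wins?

Aero

Round 1: Concept 1 vs Concept 3 — 4–7, Concept 3 advances.
Round 2: Concept 3 vs Model S2 — 8–3, Concept 3 advances.
Round 3: Concept 3 vs Aero — 5–6, Aero advances.
The agenda winner is Aero.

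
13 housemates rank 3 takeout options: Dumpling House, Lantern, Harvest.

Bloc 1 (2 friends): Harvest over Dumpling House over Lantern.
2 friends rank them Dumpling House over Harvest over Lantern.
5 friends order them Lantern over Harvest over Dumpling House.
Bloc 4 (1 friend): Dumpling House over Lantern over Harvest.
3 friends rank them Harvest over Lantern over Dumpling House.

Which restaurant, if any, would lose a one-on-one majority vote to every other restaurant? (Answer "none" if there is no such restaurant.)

Pairwise majorities:
Dumpling House–Lantern: Lantern 8–5.
Dumpling House vs Harvest: Harvest, 10–3.
Lantern vs Harvest: Harvest wins 7–6.
Only Dumpling House has no wins; Dumpling House is the Condorcet loser.

Dumpling House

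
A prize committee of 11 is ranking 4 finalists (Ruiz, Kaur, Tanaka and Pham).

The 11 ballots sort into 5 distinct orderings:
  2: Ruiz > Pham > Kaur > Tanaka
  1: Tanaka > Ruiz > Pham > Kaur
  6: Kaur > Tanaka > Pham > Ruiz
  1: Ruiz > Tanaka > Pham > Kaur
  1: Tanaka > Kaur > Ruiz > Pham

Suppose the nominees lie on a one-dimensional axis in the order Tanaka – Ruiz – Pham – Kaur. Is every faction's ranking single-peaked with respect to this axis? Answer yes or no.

Axis positions: Tanaka=1, Ruiz=2, Pham=3, Kaur=4.
Faction 1 (peak Ruiz at position 2): ranking walks positions 2-3-4-1, expanding outward from the peak — single-peaked.
Faction 2 (peak Tanaka at position 1): ranking walks positions 1-2-3-4, expanding outward from the peak — single-peaked.
Faction 3: ranking walks positions 4-1-3-2; Tanaka is ranked above Pham even though Pham lies between Tanaka and the peak Kaur on the axis — preferences dip and rise again. Not single-peaked.
Faction 4 (peak Ruiz at position 2): ranking walks positions 2-1-3-4, expanding outward from the peak — single-peaked.
Faction 5: ranking walks positions 1-4-2-3; Kaur is ranked above Ruiz even though Ruiz lies between Kaur and the peak Tanaka on the axis — preferences dip and rise again. Not single-peaked.
Faction 3 violates single-peakedness, so the profile is not single-peaked on this axis.

no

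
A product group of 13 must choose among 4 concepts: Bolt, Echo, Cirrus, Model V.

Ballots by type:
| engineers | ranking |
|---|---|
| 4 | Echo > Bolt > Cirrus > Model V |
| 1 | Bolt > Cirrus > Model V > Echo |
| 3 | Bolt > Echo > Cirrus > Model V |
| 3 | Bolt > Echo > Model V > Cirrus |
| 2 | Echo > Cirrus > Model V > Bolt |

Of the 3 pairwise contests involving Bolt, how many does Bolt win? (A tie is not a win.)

Bolt against each rival (13 engineers):
Bolt vs Echo: Bolt wins 7–6.
Bolt vs Cirrus: Bolt, 11–2.
Bolt vs Model V: 4+1+3+3 = 11 for Bolt, 2 for Model V — Bolt by 11–2.
Bolt beats Echo, Cirrus, Model V — 3 pairwise wins.

3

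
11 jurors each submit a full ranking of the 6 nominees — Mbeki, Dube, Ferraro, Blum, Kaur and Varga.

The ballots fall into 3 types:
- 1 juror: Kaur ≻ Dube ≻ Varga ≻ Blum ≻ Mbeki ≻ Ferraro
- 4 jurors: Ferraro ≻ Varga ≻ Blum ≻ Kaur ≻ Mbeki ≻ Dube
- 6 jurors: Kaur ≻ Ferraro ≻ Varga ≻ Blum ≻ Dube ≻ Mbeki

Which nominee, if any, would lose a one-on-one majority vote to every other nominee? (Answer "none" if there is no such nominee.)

Mbeki

Pairwise majorities:
Mbeki vs Dube: Mbeki is ranked higher on 4 ballots, Dube on 7. Dube wins 7–4.
Mbeki vs Ferraro: Ferraro, 10–1.
Mbeki vs Blum: 0 for Mbeki, 11 for Blum — Blum by 11–0.
Mbeki vs Kaur: 0 to 11, Kaur.
Mbeki vs Varga: 0 to 11, Varga.
Dube vs Ferraro: 1 to 10, Ferraro.
Dube vs Blum: Blum, 10–1.
Dube vs Kaur: 0 to 11, Kaur.
Dube–Varga: Varga 10–1.
Ferraro–Blum: Ferraro 10–1.
Ferraro vs Kaur: 4 for Ferraro, 7 for Kaur — Kaur by 7–4.
Ferraro vs Varga: Ferraro preferred on 4+6 = 10 ballots; Ferraro wins 10–1.
Blum vs Kaur: Kaur, 7–4.
Blum vs Varga: Varga, 11–0.
Kaur–Varga: Kaur 7–4.
Mbeki is beaten in every head-to-head and is the Condorcet loser.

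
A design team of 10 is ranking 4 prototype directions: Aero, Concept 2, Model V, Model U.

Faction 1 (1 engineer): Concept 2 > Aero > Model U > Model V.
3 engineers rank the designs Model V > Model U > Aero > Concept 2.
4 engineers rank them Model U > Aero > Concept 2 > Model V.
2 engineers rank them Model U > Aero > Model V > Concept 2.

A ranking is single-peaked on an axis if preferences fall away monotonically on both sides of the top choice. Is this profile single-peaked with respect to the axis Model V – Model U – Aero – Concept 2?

yes

Axis positions: Model V=1, Model U=2, Aero=3, Concept 2=4.
Faction 1 (peak Concept 2 at position 4): ranking walks positions 4-3-2-1, expanding outward from the peak — single-peaked.
Faction 2 (peak Model V at position 1): ranking walks positions 1-2-3-4, expanding outward from the peak — single-peaked.
Faction 3 (peak Model U at position 2): ranking walks positions 2-3-4-1, expanding outward from the peak — single-peaked.
Faction 4 (peak Model U at position 2): ranking walks positions 2-3-1-4, expanding outward from the peak — single-peaked.
Every ranking is single-peaked on this axis.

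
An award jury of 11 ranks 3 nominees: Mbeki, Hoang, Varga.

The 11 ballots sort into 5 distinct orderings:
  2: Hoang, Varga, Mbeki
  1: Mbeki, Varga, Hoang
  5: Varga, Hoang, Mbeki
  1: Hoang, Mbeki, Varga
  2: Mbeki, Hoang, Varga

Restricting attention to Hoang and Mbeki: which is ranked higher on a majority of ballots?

Hoang

Ballots ranking Hoang above Mbeki: 2 + 5 + 1 = 8.
Ballots ranking Mbeki above Hoang: 11 − 8 = 3.
Hoang wins the head-to-head 8–3.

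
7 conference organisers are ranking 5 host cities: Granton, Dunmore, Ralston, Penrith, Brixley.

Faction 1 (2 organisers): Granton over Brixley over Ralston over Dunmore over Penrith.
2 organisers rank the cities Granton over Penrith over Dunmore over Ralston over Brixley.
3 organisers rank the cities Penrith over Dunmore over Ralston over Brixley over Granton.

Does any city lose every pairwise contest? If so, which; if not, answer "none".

Head-to-head results (7 organisers):
Granton vs Dunmore: 4 to 3, Granton.
Granton vs Ralston: Granton is ranked higher on 2+2 = 4 ballots, Ralston on 3. Granton wins 4–3.
Granton vs Penrith: 2+2 = 4 for Granton, 3 for Penrith — Granton by 4–3.
Granton vs Brixley: 2+2 = 4 for Granton, 3 for Brixley — Granton by 4–3.
Dunmore–Ralston: Dunmore 5–2.
Dunmore vs Penrith: Dunmore preferred on 2 ballots; Penrith wins 5–2.
Dunmore vs Brixley: Dunmore wins 5–2.
Ralston vs Penrith: 2 to 5, Penrith.
Ralston vs Brixley: 2+3 = 5 for Ralston, 2 for Brixley — Ralston by 5–2.
Penrith vs Brixley: Penrith wins 5–2.
Only Brixley has no wins; Brixley is the Condorcet loser.

Brixley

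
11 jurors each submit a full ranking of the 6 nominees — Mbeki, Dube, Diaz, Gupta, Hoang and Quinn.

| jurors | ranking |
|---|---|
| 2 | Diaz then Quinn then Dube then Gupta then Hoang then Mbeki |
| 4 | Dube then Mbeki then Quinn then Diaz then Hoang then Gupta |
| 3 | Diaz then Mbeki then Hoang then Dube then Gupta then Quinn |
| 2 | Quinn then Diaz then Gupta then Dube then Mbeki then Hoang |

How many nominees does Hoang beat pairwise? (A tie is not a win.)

1

Hoang against each rival (11 jurors):
Hoang vs Mbeki: 2 to 9, Mbeki.
Hoang vs Dube: Dube, 8–3.
Hoang vs Diaz: 0 for Hoang, 11 for Diaz — Diaz by 11–0.
Hoang vs Gupta: Hoang, 7–4.
Hoang vs Quinn: Hoang is ranked higher on 3 ballots, Quinn on 8. Quinn wins 8–3.
Hoang beats Gupta; loses to Mbeki, Dube, Diaz, Quinn — 1 pairwise win.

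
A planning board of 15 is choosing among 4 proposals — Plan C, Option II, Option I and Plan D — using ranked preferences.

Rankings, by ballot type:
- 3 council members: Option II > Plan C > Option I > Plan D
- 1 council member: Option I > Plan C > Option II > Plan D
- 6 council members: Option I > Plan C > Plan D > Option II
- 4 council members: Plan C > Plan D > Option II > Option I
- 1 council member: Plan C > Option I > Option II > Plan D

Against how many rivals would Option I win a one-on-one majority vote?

2

Option I against each rival (15 council members):
Option I vs Plan C: 1+6 = 7 for Option I, 8 for Plan C — Plan C by 8–7.
Option I vs Option II: Option I wins 8–7.
Option I vs Plan D: 11 to 4, Option I.
Option I beats Option II, Plan D; loses to Plan C — 2 pairwise wins.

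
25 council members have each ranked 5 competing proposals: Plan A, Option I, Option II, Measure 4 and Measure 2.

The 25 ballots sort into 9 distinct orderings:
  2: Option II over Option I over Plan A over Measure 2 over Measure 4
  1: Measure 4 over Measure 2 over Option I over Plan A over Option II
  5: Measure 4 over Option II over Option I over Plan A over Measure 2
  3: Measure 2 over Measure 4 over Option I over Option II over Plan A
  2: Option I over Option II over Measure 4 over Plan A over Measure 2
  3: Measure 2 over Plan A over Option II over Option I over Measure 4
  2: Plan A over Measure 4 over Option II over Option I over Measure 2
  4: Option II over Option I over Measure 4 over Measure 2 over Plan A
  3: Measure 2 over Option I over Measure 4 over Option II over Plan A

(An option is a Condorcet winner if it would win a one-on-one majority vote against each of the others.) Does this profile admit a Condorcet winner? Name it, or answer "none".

Check each pair by majority over 25 ballots:
Plan A vs Option I: Plan A is ranked higher on 3+2 = 5 ballots, Option I on 20. Option I wins 20–5.
Plan A vs Option II: Plan A preferred on 1+3+2 = 6 ballots; Option II wins 19–6.
Plan A vs Measure 4: Plan A is ranked higher on 2+3+2 = 7 ballots, Measure 4 on 18. Measure 4 wins 18–7.
Plan A vs Measure 2: 11 to 14, Measure 2.
Option I vs Option II: Option I preferred on 1+3+2+3 = 9 ballots; Option II wins 16–9.
Option I vs Measure 4: Option I is ranked higher on 2+2+3+4+3 = 14 ballots, Measure 4 on 11. Option I wins 14–11.
Option I vs Measure 2: 2+5+2+2+4 = 15 for Option I, 10 for Measure 2 — Option I by 15–10.
Option II vs Measure 4: 2+2+3+4 = 11 for Option II, 14 for Measure 4 — Measure 4 by 14–11.
Option II vs Measure 2: 15 to 10, Option II.
Measure 4 vs Measure 2: Measure 4 preferred on 1+5+2+2+4 = 14 ballots; Measure 4 wins 14–11.
Each option drops at least one matchup (Plan A loses to Option I; Option I loses to Option II; Option II loses to Measure 4; Measure 4 loses to Option I; Measure 2 loses to Option I); the cycle Option I beats Measure 4 beats Option II beats Option I rules out a Condorcet winner.

none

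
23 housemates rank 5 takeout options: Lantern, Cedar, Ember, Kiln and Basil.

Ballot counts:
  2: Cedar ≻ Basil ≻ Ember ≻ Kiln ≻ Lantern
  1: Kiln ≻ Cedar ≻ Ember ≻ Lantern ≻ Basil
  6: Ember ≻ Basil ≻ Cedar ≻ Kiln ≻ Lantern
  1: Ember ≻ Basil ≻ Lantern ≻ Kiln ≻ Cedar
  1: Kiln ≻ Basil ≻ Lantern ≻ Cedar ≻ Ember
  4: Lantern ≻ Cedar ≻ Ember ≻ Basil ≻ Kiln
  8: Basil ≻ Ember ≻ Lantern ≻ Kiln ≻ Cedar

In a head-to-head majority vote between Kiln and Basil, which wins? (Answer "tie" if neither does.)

Ballots ranking Kiln above Basil: 1 + 1 = 2.
Ballots ranking Basil above Kiln: 23 − 2 = 21.
Basil wins the head-to-head 21–2.

Basil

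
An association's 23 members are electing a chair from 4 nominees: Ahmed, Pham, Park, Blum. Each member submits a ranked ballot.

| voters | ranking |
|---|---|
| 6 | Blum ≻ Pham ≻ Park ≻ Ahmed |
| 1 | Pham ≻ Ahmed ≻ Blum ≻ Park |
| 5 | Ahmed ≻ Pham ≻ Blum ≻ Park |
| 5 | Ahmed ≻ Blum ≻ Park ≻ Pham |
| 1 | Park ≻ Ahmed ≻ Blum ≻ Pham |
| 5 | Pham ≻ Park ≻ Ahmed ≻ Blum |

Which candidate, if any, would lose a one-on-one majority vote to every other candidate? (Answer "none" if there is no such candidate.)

none

Pairwise majorities:
Ahmed vs Pham: Pham, 12–11.
Ahmed vs Park: Ahmed is ranked higher on 1+5+5 = 11 ballots, Park on 12. Park wins 12–11.
Ahmed vs Blum: 17 to 6, Ahmed.
Pham vs Park: Pham, 17–6.
Pham vs Blum: Blum, 12–11.
Park vs Blum: Park is ranked higher on 1+5 = 6 ballots, Blum on 17. Blum wins 17–6.
No candidate is winless: Ahmed beats Blum; Pham beats Ahmed; Park beats Ahmed; Blum beats Pham. There is no Condorcet loser.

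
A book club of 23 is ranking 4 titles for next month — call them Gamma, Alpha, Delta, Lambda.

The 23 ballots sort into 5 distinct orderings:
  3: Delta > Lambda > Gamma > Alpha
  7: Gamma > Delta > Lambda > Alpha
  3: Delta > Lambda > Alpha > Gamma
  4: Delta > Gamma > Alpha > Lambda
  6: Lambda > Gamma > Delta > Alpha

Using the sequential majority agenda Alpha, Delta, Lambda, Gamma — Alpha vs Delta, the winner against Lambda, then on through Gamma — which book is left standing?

Gamma

Round 1: Alpha vs Delta — 0–23, Delta advances.
Round 2: Delta vs Lambda — 17–6, Delta advances.
Round 3: Delta vs Gamma — 10–13, Gamma advances.
Gamma survives the agenda.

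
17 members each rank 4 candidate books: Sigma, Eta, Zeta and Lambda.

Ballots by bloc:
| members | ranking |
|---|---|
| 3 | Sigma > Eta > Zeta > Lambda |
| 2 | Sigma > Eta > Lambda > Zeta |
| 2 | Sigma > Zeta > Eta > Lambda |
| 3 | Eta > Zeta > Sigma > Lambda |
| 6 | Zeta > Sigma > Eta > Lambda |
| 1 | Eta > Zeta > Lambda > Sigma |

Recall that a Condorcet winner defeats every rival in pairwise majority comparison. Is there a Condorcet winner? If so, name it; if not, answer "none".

none

Head-to-head results (17 members):
Sigma vs Eta: Sigma wins 13–4.
Sigma vs Zeta: Zeta wins 10–7.
Sigma vs Lambda: Sigma, 16–1.
Eta–Zeta: Eta 9–8.
Eta vs Lambda: Eta wins 17–0.
Zeta vs Lambda: Zeta wins 15–2.
Every book loses at least once (Sigma loses to Zeta; Eta loses to Sigma; Zeta loses to Eta; Lambda loses to Sigma). The majority relation contains the cycle Sigma beats Eta beats Zeta beats Sigma, so there is no Condorcet winner.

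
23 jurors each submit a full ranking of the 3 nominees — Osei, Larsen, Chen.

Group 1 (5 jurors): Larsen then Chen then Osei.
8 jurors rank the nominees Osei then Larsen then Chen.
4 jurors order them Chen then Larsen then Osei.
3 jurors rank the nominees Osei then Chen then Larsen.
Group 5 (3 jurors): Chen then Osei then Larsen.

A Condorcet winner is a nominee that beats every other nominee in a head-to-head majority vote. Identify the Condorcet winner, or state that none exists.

none

Pairwise majorities:
Osei vs Larsen: 8+3+3 = 14 for Osei, 9 for Larsen — Osei by 14–9.
Osei vs Chen: 11 to 12, Chen.
Larsen vs Chen: Larsen is ranked higher on 5+8 = 13 ballots, Chen on 10. Larsen wins 13–10.
Every nominee loses at least once (Osei loses to Chen; Larsen loses to Osei; Chen loses to Larsen). The majority relation contains the cycle Osei > Larsen > Chen > Osei, so there is no Condorcet winner.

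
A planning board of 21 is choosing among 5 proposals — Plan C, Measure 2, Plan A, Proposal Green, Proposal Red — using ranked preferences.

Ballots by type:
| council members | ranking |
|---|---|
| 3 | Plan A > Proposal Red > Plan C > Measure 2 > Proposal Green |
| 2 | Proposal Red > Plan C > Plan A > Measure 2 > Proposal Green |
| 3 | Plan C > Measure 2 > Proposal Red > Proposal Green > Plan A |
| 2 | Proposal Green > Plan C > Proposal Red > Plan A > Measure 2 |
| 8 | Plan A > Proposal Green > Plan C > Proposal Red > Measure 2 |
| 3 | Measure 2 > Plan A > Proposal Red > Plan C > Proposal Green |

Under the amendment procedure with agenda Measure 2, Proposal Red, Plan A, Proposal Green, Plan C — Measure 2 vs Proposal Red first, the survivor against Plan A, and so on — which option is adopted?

Plan A

Round 1: Measure 2 vs Proposal Red — 6–15, Proposal Red advances.
Round 2: Proposal Red vs Plan A — 7–14, Plan A advances.
Round 3: Plan A vs Proposal Green — 16–5, Plan A advances.
Round 4: Plan A vs Plan C — 14–7, Plan A advances.
The agenda winner is Plan A.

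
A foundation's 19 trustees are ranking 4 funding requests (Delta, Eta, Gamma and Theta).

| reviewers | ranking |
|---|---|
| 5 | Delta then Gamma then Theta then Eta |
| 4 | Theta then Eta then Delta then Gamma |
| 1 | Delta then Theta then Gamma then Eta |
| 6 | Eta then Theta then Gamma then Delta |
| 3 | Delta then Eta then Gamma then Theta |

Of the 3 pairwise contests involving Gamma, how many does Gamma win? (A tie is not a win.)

0

Gamma against each rival (19 reviewers):
Gamma vs Delta: Gamma is ranked higher on 6 ballots, Delta on 13. Delta wins 13–6.
Gamma vs Eta: Eta, 13–6.
Gamma vs Theta: 8 to 11, Theta.
Gamma beats no one; loses to Delta, Eta, Theta — 0 pairwise wins.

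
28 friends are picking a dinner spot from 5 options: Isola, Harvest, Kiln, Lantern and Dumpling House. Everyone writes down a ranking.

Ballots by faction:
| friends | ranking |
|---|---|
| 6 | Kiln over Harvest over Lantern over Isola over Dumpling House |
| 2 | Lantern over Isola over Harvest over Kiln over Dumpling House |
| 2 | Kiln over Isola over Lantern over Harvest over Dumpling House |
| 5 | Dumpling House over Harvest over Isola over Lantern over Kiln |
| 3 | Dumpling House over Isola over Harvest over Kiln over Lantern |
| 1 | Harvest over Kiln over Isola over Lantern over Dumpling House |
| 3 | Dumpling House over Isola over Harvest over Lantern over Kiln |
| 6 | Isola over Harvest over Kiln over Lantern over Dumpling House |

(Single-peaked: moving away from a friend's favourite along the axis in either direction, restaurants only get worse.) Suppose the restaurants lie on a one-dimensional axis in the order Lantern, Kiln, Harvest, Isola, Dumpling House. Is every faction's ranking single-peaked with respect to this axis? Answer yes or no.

Axis positions: Lantern=1, Kiln=2, Harvest=3, Isola=4, Dumpling House=5.
Faction 1 (peak Kiln at position 2): ranking walks positions 2-3-1-4-5, expanding outward from the peak — single-peaked.
Faction 2: ranking walks positions 1-4-3-2-5; Isola is ranked above Kiln even though Kiln lies between Isola and the peak Lantern on the axis — preferences dip and rise again. Not single-peaked.
Faction 3: ranking walks positions 2-4-1-3-5; Isola is ranked above Harvest even though Harvest lies between Isola and the peak Kiln on the axis — preferences dip and rise again. Not single-peaked.
Faction 4: ranking walks positions 5-3-4-1-2; Harvest is ranked above Isola even though Isola lies between Harvest and the peak Dumpling House on the axis — preferences dip and rise again. Not single-peaked.
Faction 5 (peak Dumpling House at position 5): ranking walks positions 5-4-3-2-1, expanding outward from the peak — single-peaked.
Faction 6 (peak Harvest at position 3): ranking walks positions 3-2-4-1-5, expanding outward from the peak — single-peaked.
Faction 7: ranking walks positions 5-4-3-1-2; Lantern is ranked above Kiln even though Kiln lies between Lantern and the peak Dumpling House on the axis — preferences dip and rise again. Not single-peaked.
Faction 8 (peak Isola at position 4): ranking walks positions 4-3-2-1-5, expanding outward from the peak — single-peaked.
Faction 2 violates single-peakedness, so the profile is not single-peaked on this axis.

no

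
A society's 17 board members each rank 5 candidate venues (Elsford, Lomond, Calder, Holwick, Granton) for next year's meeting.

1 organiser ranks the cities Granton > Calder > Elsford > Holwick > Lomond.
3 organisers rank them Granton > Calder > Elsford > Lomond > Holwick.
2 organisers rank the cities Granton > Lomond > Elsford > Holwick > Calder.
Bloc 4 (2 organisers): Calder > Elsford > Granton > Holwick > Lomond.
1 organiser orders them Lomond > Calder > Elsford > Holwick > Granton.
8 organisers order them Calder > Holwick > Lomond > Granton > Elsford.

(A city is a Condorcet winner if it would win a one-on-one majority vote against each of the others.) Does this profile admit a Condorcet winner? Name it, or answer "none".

Calder

Pairwise majorities:
Elsford vs Lomond: Lomond wins 11–6.
Elsford vs Calder: Calder wins 15–2.
Elsford vs Holwick: Elsford, 9–8.
Elsford vs Granton: Granton wins 14–3.
Lomond vs Calder: Calder, 14–3.
Lomond vs Holwick: Holwick wins 11–6.
Lomond vs Granton: Lomond, 9–8.
Calder vs Holwick: Calder wins 15–2.
Calder–Granton: Calder 11–6.
Holwick–Granton: Holwick 9–8.
Calder beats each of Elsford, Lomond, Holwick, Granton — Calder is the Condorcet winner.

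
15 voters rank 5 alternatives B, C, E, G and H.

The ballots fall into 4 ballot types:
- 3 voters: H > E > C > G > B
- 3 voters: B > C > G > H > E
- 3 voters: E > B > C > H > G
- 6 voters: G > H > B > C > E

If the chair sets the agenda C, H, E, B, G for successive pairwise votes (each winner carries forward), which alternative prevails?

G

Round 1: C vs H — 6–9, H advances.
Round 2: H vs E — 12–3, H advances.
Round 3: H vs B — 9–6, H advances.
Round 4: H vs G — 6–9, G advances.
G survives the agenda.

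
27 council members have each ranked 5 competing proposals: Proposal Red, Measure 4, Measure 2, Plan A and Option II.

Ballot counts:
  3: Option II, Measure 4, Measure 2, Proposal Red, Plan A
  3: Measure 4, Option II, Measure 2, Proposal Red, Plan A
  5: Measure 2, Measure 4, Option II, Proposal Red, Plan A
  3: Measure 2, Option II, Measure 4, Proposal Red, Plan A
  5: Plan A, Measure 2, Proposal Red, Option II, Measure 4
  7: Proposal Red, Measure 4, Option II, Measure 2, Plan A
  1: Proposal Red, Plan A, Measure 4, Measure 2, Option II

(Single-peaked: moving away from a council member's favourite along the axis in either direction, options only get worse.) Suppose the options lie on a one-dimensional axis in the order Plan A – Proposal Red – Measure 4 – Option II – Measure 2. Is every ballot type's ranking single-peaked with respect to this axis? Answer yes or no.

no

Axis positions: Plan A=1, Proposal Red=2, Measure 4=3, Option II=4, Measure 2=5.
Ballot type 1 (peak Option II at position 4): ranking walks positions 4-3-5-2-1, expanding outward from the peak — single-peaked.
Ballot type 2 (peak Measure 4 at position 3): ranking walks positions 3-4-5-2-1, expanding outward from the peak — single-peaked.
Ballot type 3: ranking walks positions 5-3-4-2-1; Measure 4 is ranked above Option II even though Option II lies between Measure 4 and the peak Measure 2 on the axis — preferences dip and rise again. Not single-peaked.
Ballot type 4 (peak Measure 2 at position 5): ranking walks positions 5-4-3-2-1, expanding outward from the peak — single-peaked.
Ballot type 5: ranking walks positions 1-5-2-4-3; Measure 2 is ranked above Proposal Red even though Proposal Red lies between Measure 2 and the peak Plan A on the axis — preferences dip and rise again. Not single-peaked.
Ballot type 6 (peak Proposal Red at position 2): ranking walks positions 2-3-4-5-1, expanding outward from the peak — single-peaked.
Ballot type 7: ranking walks positions 2-1-3-5-4; Measure 2 is ranked above Option II even though Option II lies between Measure 2 and the peak Proposal Red on the axis — preferences dip and rise again. Not single-peaked.
Ballot type 3 violates single-peakedness, so the profile is not single-peaked on this axis.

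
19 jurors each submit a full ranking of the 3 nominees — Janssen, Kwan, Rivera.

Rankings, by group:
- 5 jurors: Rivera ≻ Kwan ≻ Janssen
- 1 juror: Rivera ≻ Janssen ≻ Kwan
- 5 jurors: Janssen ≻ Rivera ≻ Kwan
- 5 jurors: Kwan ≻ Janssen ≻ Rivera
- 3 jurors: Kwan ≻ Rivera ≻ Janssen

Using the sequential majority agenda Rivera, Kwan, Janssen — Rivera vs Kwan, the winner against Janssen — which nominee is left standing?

Janssen

Round 1: Rivera vs Kwan — 11–8, Rivera advances.
Round 2: Rivera vs Janssen — 9–10, Janssen advances.
The agenda winner is Janssen.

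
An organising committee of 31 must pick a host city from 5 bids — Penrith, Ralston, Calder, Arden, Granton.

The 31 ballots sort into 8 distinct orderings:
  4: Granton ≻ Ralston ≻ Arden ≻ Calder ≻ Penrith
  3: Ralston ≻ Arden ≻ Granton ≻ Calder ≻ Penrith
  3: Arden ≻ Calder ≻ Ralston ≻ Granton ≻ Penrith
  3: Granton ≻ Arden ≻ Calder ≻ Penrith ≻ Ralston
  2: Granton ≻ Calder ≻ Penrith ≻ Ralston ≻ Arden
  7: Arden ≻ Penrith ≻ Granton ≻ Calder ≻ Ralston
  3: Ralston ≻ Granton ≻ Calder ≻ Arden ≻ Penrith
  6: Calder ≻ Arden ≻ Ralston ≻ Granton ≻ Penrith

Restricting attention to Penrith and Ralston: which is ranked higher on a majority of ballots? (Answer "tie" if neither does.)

Ballots ranking Penrith above Ralston: 3 + 2 + 7 = 12.
Ballots ranking Ralston above Penrith: 31 − 12 = 19.
Ralston wins the head-to-head 19–12.

Ralston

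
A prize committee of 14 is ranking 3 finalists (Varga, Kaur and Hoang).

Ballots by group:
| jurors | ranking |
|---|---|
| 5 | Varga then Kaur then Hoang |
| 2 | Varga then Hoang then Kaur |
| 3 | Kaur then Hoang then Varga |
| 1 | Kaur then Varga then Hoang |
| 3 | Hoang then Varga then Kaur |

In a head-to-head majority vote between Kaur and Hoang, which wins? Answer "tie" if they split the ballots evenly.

Kaur

Ballots ranking Kaur above Hoang: 5 + 3 + 1 = 9.
Ballots ranking Hoang above Kaur: 14 − 9 = 5.
Kaur wins the head-to-head 9–5.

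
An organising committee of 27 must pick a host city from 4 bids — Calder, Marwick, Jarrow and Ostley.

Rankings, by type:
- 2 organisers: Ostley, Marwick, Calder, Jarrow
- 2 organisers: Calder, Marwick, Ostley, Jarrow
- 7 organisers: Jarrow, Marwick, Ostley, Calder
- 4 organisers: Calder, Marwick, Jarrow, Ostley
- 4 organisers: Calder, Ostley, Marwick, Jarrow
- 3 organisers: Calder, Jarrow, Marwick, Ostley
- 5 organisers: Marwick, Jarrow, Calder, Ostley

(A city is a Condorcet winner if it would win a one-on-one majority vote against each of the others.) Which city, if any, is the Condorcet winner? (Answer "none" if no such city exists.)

Head-to-head results (27 organisers):
Calder–Marwick: Marwick 14–13.
Calder vs Jarrow: Calder preferred on 2+2+4+4+3 = 15 ballots; Calder wins 15–12.
Calder vs Ostley: 18 to 9, Calder.
Marwick vs Jarrow: 17 to 10, Marwick.
Marwick–Ostley: Marwick 21–6.
Jarrow vs Ostley: Jarrow, 19–8.
Only Marwick has no losses; Marwick is the Condorcet winner.

Marwick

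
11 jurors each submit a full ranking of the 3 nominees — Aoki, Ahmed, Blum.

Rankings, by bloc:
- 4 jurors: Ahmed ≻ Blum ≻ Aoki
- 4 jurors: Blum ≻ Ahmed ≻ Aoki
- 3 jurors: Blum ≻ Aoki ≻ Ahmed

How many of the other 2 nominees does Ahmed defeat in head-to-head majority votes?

Ahmed against each rival (11 jurors):
Ahmed vs Aoki: Ahmed preferred on 4+4 = 8 ballots; Ahmed wins 8–3.
Ahmed vs Blum: Blum, 7–4.
Ahmed beats Aoki; loses to Blum — 1 pairwise win.

1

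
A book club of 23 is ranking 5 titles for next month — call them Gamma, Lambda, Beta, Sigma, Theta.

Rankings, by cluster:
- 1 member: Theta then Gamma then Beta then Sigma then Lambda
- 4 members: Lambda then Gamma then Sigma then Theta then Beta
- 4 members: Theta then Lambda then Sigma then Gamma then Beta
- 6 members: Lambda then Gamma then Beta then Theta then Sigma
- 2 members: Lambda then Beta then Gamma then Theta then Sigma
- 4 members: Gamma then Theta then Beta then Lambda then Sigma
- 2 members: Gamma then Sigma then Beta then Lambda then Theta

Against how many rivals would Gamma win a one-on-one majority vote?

Gamma against each rival (23 members):
Gamma vs Lambda: 7 to 16, Lambda.
Gamma vs Beta: 1+4+4+6+4+2 = 21 for Gamma, 2 for Beta — Gamma by 21–2.
Gamma vs Sigma: Gamma, 19–4.
Gamma vs Theta: Gamma is ranked higher on 4+6+2+4+2 = 18 ballots, Theta on 5. Gamma wins 18–5.
Gamma beats Beta, Sigma, Theta; loses to Lambda — 3 pairwise wins.

3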